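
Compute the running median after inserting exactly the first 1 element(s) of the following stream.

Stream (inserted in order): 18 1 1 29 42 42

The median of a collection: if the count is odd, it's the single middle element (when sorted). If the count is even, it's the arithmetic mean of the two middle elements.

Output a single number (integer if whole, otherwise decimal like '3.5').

Answer: 18

Derivation:
Step 1: insert 18 -> lo=[18] (size 1, max 18) hi=[] (size 0) -> median=18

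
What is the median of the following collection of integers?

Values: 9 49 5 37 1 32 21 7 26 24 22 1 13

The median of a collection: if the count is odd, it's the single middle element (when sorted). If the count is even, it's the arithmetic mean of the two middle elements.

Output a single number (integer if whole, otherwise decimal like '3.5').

Answer: 21

Derivation:
Step 1: insert 9 -> lo=[9] (size 1, max 9) hi=[] (size 0) -> median=9
Step 2: insert 49 -> lo=[9] (size 1, max 9) hi=[49] (size 1, min 49) -> median=29
Step 3: insert 5 -> lo=[5, 9] (size 2, max 9) hi=[49] (size 1, min 49) -> median=9
Step 4: insert 37 -> lo=[5, 9] (size 2, max 9) hi=[37, 49] (size 2, min 37) -> median=23
Step 5: insert 1 -> lo=[1, 5, 9] (size 3, max 9) hi=[37, 49] (size 2, min 37) -> median=9
Step 6: insert 32 -> lo=[1, 5, 9] (size 3, max 9) hi=[32, 37, 49] (size 3, min 32) -> median=20.5
Step 7: insert 21 -> lo=[1, 5, 9, 21] (size 4, max 21) hi=[32, 37, 49] (size 3, min 32) -> median=21
Step 8: insert 7 -> lo=[1, 5, 7, 9] (size 4, max 9) hi=[21, 32, 37, 49] (size 4, min 21) -> median=15
Step 9: insert 26 -> lo=[1, 5, 7, 9, 21] (size 5, max 21) hi=[26, 32, 37, 49] (size 4, min 26) -> median=21
Step 10: insert 24 -> lo=[1, 5, 7, 9, 21] (size 5, max 21) hi=[24, 26, 32, 37, 49] (size 5, min 24) -> median=22.5
Step 11: insert 22 -> lo=[1, 5, 7, 9, 21, 22] (size 6, max 22) hi=[24, 26, 32, 37, 49] (size 5, min 24) -> median=22
Step 12: insert 1 -> lo=[1, 1, 5, 7, 9, 21] (size 6, max 21) hi=[22, 24, 26, 32, 37, 49] (size 6, min 22) -> median=21.5
Step 13: insert 13 -> lo=[1, 1, 5, 7, 9, 13, 21] (size 7, max 21) hi=[22, 24, 26, 32, 37, 49] (size 6, min 22) -> median=21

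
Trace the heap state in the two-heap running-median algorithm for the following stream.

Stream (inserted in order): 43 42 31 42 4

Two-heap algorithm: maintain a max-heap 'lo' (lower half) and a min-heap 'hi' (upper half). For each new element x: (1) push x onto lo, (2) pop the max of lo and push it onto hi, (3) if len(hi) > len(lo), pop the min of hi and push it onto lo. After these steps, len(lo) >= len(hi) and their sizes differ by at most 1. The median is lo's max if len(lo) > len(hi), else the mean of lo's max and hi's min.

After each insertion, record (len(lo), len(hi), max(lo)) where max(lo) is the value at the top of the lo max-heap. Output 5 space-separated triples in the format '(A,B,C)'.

Step 1: insert 43 -> lo=[43] hi=[] -> (len(lo)=1, len(hi)=0, max(lo)=43)
Step 2: insert 42 -> lo=[42] hi=[43] -> (len(lo)=1, len(hi)=1, max(lo)=42)
Step 3: insert 31 -> lo=[31, 42] hi=[43] -> (len(lo)=2, len(hi)=1, max(lo)=42)
Step 4: insert 42 -> lo=[31, 42] hi=[42, 43] -> (len(lo)=2, len(hi)=2, max(lo)=42)
Step 5: insert 4 -> lo=[4, 31, 42] hi=[42, 43] -> (len(lo)=3, len(hi)=2, max(lo)=42)

Answer: (1,0,43) (1,1,42) (2,1,42) (2,2,42) (3,2,42)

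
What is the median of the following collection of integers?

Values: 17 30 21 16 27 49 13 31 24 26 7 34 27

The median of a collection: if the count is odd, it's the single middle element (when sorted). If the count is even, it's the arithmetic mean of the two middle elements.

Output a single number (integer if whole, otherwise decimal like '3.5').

Answer: 26

Derivation:
Step 1: insert 17 -> lo=[17] (size 1, max 17) hi=[] (size 0) -> median=17
Step 2: insert 30 -> lo=[17] (size 1, max 17) hi=[30] (size 1, min 30) -> median=23.5
Step 3: insert 21 -> lo=[17, 21] (size 2, max 21) hi=[30] (size 1, min 30) -> median=21
Step 4: insert 16 -> lo=[16, 17] (size 2, max 17) hi=[21, 30] (size 2, min 21) -> median=19
Step 5: insert 27 -> lo=[16, 17, 21] (size 3, max 21) hi=[27, 30] (size 2, min 27) -> median=21
Step 6: insert 49 -> lo=[16, 17, 21] (size 3, max 21) hi=[27, 30, 49] (size 3, min 27) -> median=24
Step 7: insert 13 -> lo=[13, 16, 17, 21] (size 4, max 21) hi=[27, 30, 49] (size 3, min 27) -> median=21
Step 8: insert 31 -> lo=[13, 16, 17, 21] (size 4, max 21) hi=[27, 30, 31, 49] (size 4, min 27) -> median=24
Step 9: insert 24 -> lo=[13, 16, 17, 21, 24] (size 5, max 24) hi=[27, 30, 31, 49] (size 4, min 27) -> median=24
Step 10: insert 26 -> lo=[13, 16, 17, 21, 24] (size 5, max 24) hi=[26, 27, 30, 31, 49] (size 5, min 26) -> median=25
Step 11: insert 7 -> lo=[7, 13, 16, 17, 21, 24] (size 6, max 24) hi=[26, 27, 30, 31, 49] (size 5, min 26) -> median=24
Step 12: insert 34 -> lo=[7, 13, 16, 17, 21, 24] (size 6, max 24) hi=[26, 27, 30, 31, 34, 49] (size 6, min 26) -> median=25
Step 13: insert 27 -> lo=[7, 13, 16, 17, 21, 24, 26] (size 7, max 26) hi=[27, 27, 30, 31, 34, 49] (size 6, min 27) -> median=26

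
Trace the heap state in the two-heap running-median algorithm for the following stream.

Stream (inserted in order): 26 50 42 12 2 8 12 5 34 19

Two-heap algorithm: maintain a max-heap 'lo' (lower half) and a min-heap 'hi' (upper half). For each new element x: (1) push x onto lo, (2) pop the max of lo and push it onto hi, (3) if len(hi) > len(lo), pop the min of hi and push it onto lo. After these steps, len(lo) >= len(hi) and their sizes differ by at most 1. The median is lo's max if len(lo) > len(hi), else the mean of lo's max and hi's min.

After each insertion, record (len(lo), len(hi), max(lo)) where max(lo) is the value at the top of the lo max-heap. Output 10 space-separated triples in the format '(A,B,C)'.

Step 1: insert 26 -> lo=[26] hi=[] -> (len(lo)=1, len(hi)=0, max(lo)=26)
Step 2: insert 50 -> lo=[26] hi=[50] -> (len(lo)=1, len(hi)=1, max(lo)=26)
Step 3: insert 42 -> lo=[26, 42] hi=[50] -> (len(lo)=2, len(hi)=1, max(lo)=42)
Step 4: insert 12 -> lo=[12, 26] hi=[42, 50] -> (len(lo)=2, len(hi)=2, max(lo)=26)
Step 5: insert 2 -> lo=[2, 12, 26] hi=[42, 50] -> (len(lo)=3, len(hi)=2, max(lo)=26)
Step 6: insert 8 -> lo=[2, 8, 12] hi=[26, 42, 50] -> (len(lo)=3, len(hi)=3, max(lo)=12)
Step 7: insert 12 -> lo=[2, 8, 12, 12] hi=[26, 42, 50] -> (len(lo)=4, len(hi)=3, max(lo)=12)
Step 8: insert 5 -> lo=[2, 5, 8, 12] hi=[12, 26, 42, 50] -> (len(lo)=4, len(hi)=4, max(lo)=12)
Step 9: insert 34 -> lo=[2, 5, 8, 12, 12] hi=[26, 34, 42, 50] -> (len(lo)=5, len(hi)=4, max(lo)=12)
Step 10: insert 19 -> lo=[2, 5, 8, 12, 12] hi=[19, 26, 34, 42, 50] -> (len(lo)=5, len(hi)=5, max(lo)=12)

Answer: (1,0,26) (1,1,26) (2,1,42) (2,2,26) (3,2,26) (3,3,12) (4,3,12) (4,4,12) (5,4,12) (5,5,12)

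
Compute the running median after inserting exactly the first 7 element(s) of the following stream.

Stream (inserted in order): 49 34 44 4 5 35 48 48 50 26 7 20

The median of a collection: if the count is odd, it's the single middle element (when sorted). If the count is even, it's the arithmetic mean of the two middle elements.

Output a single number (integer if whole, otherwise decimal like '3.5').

Answer: 35

Derivation:
Step 1: insert 49 -> lo=[49] (size 1, max 49) hi=[] (size 0) -> median=49
Step 2: insert 34 -> lo=[34] (size 1, max 34) hi=[49] (size 1, min 49) -> median=41.5
Step 3: insert 44 -> lo=[34, 44] (size 2, max 44) hi=[49] (size 1, min 49) -> median=44
Step 4: insert 4 -> lo=[4, 34] (size 2, max 34) hi=[44, 49] (size 2, min 44) -> median=39
Step 5: insert 5 -> lo=[4, 5, 34] (size 3, max 34) hi=[44, 49] (size 2, min 44) -> median=34
Step 6: insert 35 -> lo=[4, 5, 34] (size 3, max 34) hi=[35, 44, 49] (size 3, min 35) -> median=34.5
Step 7: insert 48 -> lo=[4, 5, 34, 35] (size 4, max 35) hi=[44, 48, 49] (size 3, min 44) -> median=35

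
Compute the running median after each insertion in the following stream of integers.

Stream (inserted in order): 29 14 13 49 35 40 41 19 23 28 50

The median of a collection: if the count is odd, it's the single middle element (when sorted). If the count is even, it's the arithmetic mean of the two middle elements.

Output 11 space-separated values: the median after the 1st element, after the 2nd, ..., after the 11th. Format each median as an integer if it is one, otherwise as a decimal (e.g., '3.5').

Step 1: insert 29 -> lo=[29] (size 1, max 29) hi=[] (size 0) -> median=29
Step 2: insert 14 -> lo=[14] (size 1, max 14) hi=[29] (size 1, min 29) -> median=21.5
Step 3: insert 13 -> lo=[13, 14] (size 2, max 14) hi=[29] (size 1, min 29) -> median=14
Step 4: insert 49 -> lo=[13, 14] (size 2, max 14) hi=[29, 49] (size 2, min 29) -> median=21.5
Step 5: insert 35 -> lo=[13, 14, 29] (size 3, max 29) hi=[35, 49] (size 2, min 35) -> median=29
Step 6: insert 40 -> lo=[13, 14, 29] (size 3, max 29) hi=[35, 40, 49] (size 3, min 35) -> median=32
Step 7: insert 41 -> lo=[13, 14, 29, 35] (size 4, max 35) hi=[40, 41, 49] (size 3, min 40) -> median=35
Step 8: insert 19 -> lo=[13, 14, 19, 29] (size 4, max 29) hi=[35, 40, 41, 49] (size 4, min 35) -> median=32
Step 9: insert 23 -> lo=[13, 14, 19, 23, 29] (size 5, max 29) hi=[35, 40, 41, 49] (size 4, min 35) -> median=29
Step 10: insert 28 -> lo=[13, 14, 19, 23, 28] (size 5, max 28) hi=[29, 35, 40, 41, 49] (size 5, min 29) -> median=28.5
Step 11: insert 50 -> lo=[13, 14, 19, 23, 28, 29] (size 6, max 29) hi=[35, 40, 41, 49, 50] (size 5, min 35) -> median=29

Answer: 29 21.5 14 21.5 29 32 35 32 29 28.5 29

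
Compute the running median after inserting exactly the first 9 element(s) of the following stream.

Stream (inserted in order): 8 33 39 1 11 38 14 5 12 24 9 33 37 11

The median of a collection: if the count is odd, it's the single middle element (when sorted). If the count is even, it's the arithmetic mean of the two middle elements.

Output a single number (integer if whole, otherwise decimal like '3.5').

Step 1: insert 8 -> lo=[8] (size 1, max 8) hi=[] (size 0) -> median=8
Step 2: insert 33 -> lo=[8] (size 1, max 8) hi=[33] (size 1, min 33) -> median=20.5
Step 3: insert 39 -> lo=[8, 33] (size 2, max 33) hi=[39] (size 1, min 39) -> median=33
Step 4: insert 1 -> lo=[1, 8] (size 2, max 8) hi=[33, 39] (size 2, min 33) -> median=20.5
Step 5: insert 11 -> lo=[1, 8, 11] (size 3, max 11) hi=[33, 39] (size 2, min 33) -> median=11
Step 6: insert 38 -> lo=[1, 8, 11] (size 3, max 11) hi=[33, 38, 39] (size 3, min 33) -> median=22
Step 7: insert 14 -> lo=[1, 8, 11, 14] (size 4, max 14) hi=[33, 38, 39] (size 3, min 33) -> median=14
Step 8: insert 5 -> lo=[1, 5, 8, 11] (size 4, max 11) hi=[14, 33, 38, 39] (size 4, min 14) -> median=12.5
Step 9: insert 12 -> lo=[1, 5, 8, 11, 12] (size 5, max 12) hi=[14, 33, 38, 39] (size 4, min 14) -> median=12

Answer: 12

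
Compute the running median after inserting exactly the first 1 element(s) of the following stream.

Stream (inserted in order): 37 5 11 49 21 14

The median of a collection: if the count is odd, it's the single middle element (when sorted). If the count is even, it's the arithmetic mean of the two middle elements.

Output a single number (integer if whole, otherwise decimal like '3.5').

Answer: 37

Derivation:
Step 1: insert 37 -> lo=[37] (size 1, max 37) hi=[] (size 0) -> median=37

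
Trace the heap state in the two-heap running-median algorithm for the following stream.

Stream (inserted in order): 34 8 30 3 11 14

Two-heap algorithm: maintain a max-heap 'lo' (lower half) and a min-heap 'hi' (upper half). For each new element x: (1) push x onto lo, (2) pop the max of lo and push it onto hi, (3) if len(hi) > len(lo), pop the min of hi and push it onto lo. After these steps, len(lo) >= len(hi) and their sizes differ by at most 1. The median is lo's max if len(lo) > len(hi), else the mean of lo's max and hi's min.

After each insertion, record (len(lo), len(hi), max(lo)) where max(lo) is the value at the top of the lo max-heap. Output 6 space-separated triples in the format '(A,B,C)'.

Step 1: insert 34 -> lo=[34] hi=[] -> (len(lo)=1, len(hi)=0, max(lo)=34)
Step 2: insert 8 -> lo=[8] hi=[34] -> (len(lo)=1, len(hi)=1, max(lo)=8)
Step 3: insert 30 -> lo=[8, 30] hi=[34] -> (len(lo)=2, len(hi)=1, max(lo)=30)
Step 4: insert 3 -> lo=[3, 8] hi=[30, 34] -> (len(lo)=2, len(hi)=2, max(lo)=8)
Step 5: insert 11 -> lo=[3, 8, 11] hi=[30, 34] -> (len(lo)=3, len(hi)=2, max(lo)=11)
Step 6: insert 14 -> lo=[3, 8, 11] hi=[14, 30, 34] -> (len(lo)=3, len(hi)=3, max(lo)=11)

Answer: (1,0,34) (1,1,8) (2,1,30) (2,2,8) (3,2,11) (3,3,11)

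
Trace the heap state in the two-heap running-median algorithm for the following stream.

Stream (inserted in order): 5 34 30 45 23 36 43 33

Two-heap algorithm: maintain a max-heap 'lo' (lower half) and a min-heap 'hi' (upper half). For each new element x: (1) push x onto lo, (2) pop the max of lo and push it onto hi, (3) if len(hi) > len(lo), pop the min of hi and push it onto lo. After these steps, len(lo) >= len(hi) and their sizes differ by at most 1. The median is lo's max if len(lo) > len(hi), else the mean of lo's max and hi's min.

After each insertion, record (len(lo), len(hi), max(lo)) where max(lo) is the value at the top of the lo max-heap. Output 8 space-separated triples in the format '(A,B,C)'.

Answer: (1,0,5) (1,1,5) (2,1,30) (2,2,30) (3,2,30) (3,3,30) (4,3,34) (4,4,33)

Derivation:
Step 1: insert 5 -> lo=[5] hi=[] -> (len(lo)=1, len(hi)=0, max(lo)=5)
Step 2: insert 34 -> lo=[5] hi=[34] -> (len(lo)=1, len(hi)=1, max(lo)=5)
Step 3: insert 30 -> lo=[5, 30] hi=[34] -> (len(lo)=2, len(hi)=1, max(lo)=30)
Step 4: insert 45 -> lo=[5, 30] hi=[34, 45] -> (len(lo)=2, len(hi)=2, max(lo)=30)
Step 5: insert 23 -> lo=[5, 23, 30] hi=[34, 45] -> (len(lo)=3, len(hi)=2, max(lo)=30)
Step 6: insert 36 -> lo=[5, 23, 30] hi=[34, 36, 45] -> (len(lo)=3, len(hi)=3, max(lo)=30)
Step 7: insert 43 -> lo=[5, 23, 30, 34] hi=[36, 43, 45] -> (len(lo)=4, len(hi)=3, max(lo)=34)
Step 8: insert 33 -> lo=[5, 23, 30, 33] hi=[34, 36, 43, 45] -> (len(lo)=4, len(hi)=4, max(lo)=33)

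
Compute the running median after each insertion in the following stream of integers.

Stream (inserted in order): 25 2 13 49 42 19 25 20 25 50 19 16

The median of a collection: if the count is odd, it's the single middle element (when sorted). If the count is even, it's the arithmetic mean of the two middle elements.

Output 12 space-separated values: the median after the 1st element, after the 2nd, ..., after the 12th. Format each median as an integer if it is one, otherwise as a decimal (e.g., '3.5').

Answer: 25 13.5 13 19 25 22 25 22.5 25 25 25 22.5

Derivation:
Step 1: insert 25 -> lo=[25] (size 1, max 25) hi=[] (size 0) -> median=25
Step 2: insert 2 -> lo=[2] (size 1, max 2) hi=[25] (size 1, min 25) -> median=13.5
Step 3: insert 13 -> lo=[2, 13] (size 2, max 13) hi=[25] (size 1, min 25) -> median=13
Step 4: insert 49 -> lo=[2, 13] (size 2, max 13) hi=[25, 49] (size 2, min 25) -> median=19
Step 5: insert 42 -> lo=[2, 13, 25] (size 3, max 25) hi=[42, 49] (size 2, min 42) -> median=25
Step 6: insert 19 -> lo=[2, 13, 19] (size 3, max 19) hi=[25, 42, 49] (size 3, min 25) -> median=22
Step 7: insert 25 -> lo=[2, 13, 19, 25] (size 4, max 25) hi=[25, 42, 49] (size 3, min 25) -> median=25
Step 8: insert 20 -> lo=[2, 13, 19, 20] (size 4, max 20) hi=[25, 25, 42, 49] (size 4, min 25) -> median=22.5
Step 9: insert 25 -> lo=[2, 13, 19, 20, 25] (size 5, max 25) hi=[25, 25, 42, 49] (size 4, min 25) -> median=25
Step 10: insert 50 -> lo=[2, 13, 19, 20, 25] (size 5, max 25) hi=[25, 25, 42, 49, 50] (size 5, min 25) -> median=25
Step 11: insert 19 -> lo=[2, 13, 19, 19, 20, 25] (size 6, max 25) hi=[25, 25, 42, 49, 50] (size 5, min 25) -> median=25
Step 12: insert 16 -> lo=[2, 13, 16, 19, 19, 20] (size 6, max 20) hi=[25, 25, 25, 42, 49, 50] (size 6, min 25) -> median=22.5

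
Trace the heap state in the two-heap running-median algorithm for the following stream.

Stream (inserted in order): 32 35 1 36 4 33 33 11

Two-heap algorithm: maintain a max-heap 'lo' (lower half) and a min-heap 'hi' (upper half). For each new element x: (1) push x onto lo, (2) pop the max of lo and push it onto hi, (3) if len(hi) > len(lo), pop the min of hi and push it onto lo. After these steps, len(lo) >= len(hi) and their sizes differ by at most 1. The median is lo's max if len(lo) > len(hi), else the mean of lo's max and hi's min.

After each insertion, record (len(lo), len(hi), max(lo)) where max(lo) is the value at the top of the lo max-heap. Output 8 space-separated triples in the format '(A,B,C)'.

Step 1: insert 32 -> lo=[32] hi=[] -> (len(lo)=1, len(hi)=0, max(lo)=32)
Step 2: insert 35 -> lo=[32] hi=[35] -> (len(lo)=1, len(hi)=1, max(lo)=32)
Step 3: insert 1 -> lo=[1, 32] hi=[35] -> (len(lo)=2, len(hi)=1, max(lo)=32)
Step 4: insert 36 -> lo=[1, 32] hi=[35, 36] -> (len(lo)=2, len(hi)=2, max(lo)=32)
Step 5: insert 4 -> lo=[1, 4, 32] hi=[35, 36] -> (len(lo)=3, len(hi)=2, max(lo)=32)
Step 6: insert 33 -> lo=[1, 4, 32] hi=[33, 35, 36] -> (len(lo)=3, len(hi)=3, max(lo)=32)
Step 7: insert 33 -> lo=[1, 4, 32, 33] hi=[33, 35, 36] -> (len(lo)=4, len(hi)=3, max(lo)=33)
Step 8: insert 11 -> lo=[1, 4, 11, 32] hi=[33, 33, 35, 36] -> (len(lo)=4, len(hi)=4, max(lo)=32)

Answer: (1,0,32) (1,1,32) (2,1,32) (2,2,32) (3,2,32) (3,3,32) (4,3,33) (4,4,32)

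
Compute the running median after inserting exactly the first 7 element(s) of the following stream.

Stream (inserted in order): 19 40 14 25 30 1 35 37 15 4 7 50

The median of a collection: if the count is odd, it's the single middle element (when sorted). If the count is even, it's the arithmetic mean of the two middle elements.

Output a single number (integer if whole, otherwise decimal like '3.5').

Answer: 25

Derivation:
Step 1: insert 19 -> lo=[19] (size 1, max 19) hi=[] (size 0) -> median=19
Step 2: insert 40 -> lo=[19] (size 1, max 19) hi=[40] (size 1, min 40) -> median=29.5
Step 3: insert 14 -> lo=[14, 19] (size 2, max 19) hi=[40] (size 1, min 40) -> median=19
Step 4: insert 25 -> lo=[14, 19] (size 2, max 19) hi=[25, 40] (size 2, min 25) -> median=22
Step 5: insert 30 -> lo=[14, 19, 25] (size 3, max 25) hi=[30, 40] (size 2, min 30) -> median=25
Step 6: insert 1 -> lo=[1, 14, 19] (size 3, max 19) hi=[25, 30, 40] (size 3, min 25) -> median=22
Step 7: insert 35 -> lo=[1, 14, 19, 25] (size 4, max 25) hi=[30, 35, 40] (size 3, min 30) -> median=25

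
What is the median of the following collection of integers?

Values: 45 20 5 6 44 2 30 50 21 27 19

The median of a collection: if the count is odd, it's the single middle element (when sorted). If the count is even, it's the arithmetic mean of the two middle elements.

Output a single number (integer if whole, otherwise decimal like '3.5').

Answer: 21

Derivation:
Step 1: insert 45 -> lo=[45] (size 1, max 45) hi=[] (size 0) -> median=45
Step 2: insert 20 -> lo=[20] (size 1, max 20) hi=[45] (size 1, min 45) -> median=32.5
Step 3: insert 5 -> lo=[5, 20] (size 2, max 20) hi=[45] (size 1, min 45) -> median=20
Step 4: insert 6 -> lo=[5, 6] (size 2, max 6) hi=[20, 45] (size 2, min 20) -> median=13
Step 5: insert 44 -> lo=[5, 6, 20] (size 3, max 20) hi=[44, 45] (size 2, min 44) -> median=20
Step 6: insert 2 -> lo=[2, 5, 6] (size 3, max 6) hi=[20, 44, 45] (size 3, min 20) -> median=13
Step 7: insert 30 -> lo=[2, 5, 6, 20] (size 4, max 20) hi=[30, 44, 45] (size 3, min 30) -> median=20
Step 8: insert 50 -> lo=[2, 5, 6, 20] (size 4, max 20) hi=[30, 44, 45, 50] (size 4, min 30) -> median=25
Step 9: insert 21 -> lo=[2, 5, 6, 20, 21] (size 5, max 21) hi=[30, 44, 45, 50] (size 4, min 30) -> median=21
Step 10: insert 27 -> lo=[2, 5, 6, 20, 21] (size 5, max 21) hi=[27, 30, 44, 45, 50] (size 5, min 27) -> median=24
Step 11: insert 19 -> lo=[2, 5, 6, 19, 20, 21] (size 6, max 21) hi=[27, 30, 44, 45, 50] (size 5, min 27) -> median=21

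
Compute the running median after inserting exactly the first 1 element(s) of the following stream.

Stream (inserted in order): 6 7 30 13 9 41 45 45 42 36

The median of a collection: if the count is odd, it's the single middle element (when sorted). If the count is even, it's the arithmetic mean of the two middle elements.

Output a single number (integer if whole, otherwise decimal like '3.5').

Step 1: insert 6 -> lo=[6] (size 1, max 6) hi=[] (size 0) -> median=6

Answer: 6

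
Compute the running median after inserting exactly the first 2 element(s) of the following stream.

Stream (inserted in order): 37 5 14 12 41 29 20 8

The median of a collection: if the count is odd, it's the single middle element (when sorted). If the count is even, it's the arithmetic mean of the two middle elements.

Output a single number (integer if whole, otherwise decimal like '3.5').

Step 1: insert 37 -> lo=[37] (size 1, max 37) hi=[] (size 0) -> median=37
Step 2: insert 5 -> lo=[5] (size 1, max 5) hi=[37] (size 1, min 37) -> median=21

Answer: 21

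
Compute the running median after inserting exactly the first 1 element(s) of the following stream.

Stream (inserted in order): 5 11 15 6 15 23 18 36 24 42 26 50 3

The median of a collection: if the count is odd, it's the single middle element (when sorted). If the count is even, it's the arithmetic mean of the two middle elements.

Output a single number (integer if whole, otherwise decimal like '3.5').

Step 1: insert 5 -> lo=[5] (size 1, max 5) hi=[] (size 0) -> median=5

Answer: 5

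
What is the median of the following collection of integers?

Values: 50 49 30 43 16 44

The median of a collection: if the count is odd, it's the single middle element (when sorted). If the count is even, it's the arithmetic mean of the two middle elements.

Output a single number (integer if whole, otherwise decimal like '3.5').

Answer: 43.5

Derivation:
Step 1: insert 50 -> lo=[50] (size 1, max 50) hi=[] (size 0) -> median=50
Step 2: insert 49 -> lo=[49] (size 1, max 49) hi=[50] (size 1, min 50) -> median=49.5
Step 3: insert 30 -> lo=[30, 49] (size 2, max 49) hi=[50] (size 1, min 50) -> median=49
Step 4: insert 43 -> lo=[30, 43] (size 2, max 43) hi=[49, 50] (size 2, min 49) -> median=46
Step 5: insert 16 -> lo=[16, 30, 43] (size 3, max 43) hi=[49, 50] (size 2, min 49) -> median=43
Step 6: insert 44 -> lo=[16, 30, 43] (size 3, max 43) hi=[44, 49, 50] (size 3, min 44) -> median=43.5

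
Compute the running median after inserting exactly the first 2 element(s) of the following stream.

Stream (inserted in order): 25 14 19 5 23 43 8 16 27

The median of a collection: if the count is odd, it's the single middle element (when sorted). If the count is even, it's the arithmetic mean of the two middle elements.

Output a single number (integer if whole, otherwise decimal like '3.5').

Step 1: insert 25 -> lo=[25] (size 1, max 25) hi=[] (size 0) -> median=25
Step 2: insert 14 -> lo=[14] (size 1, max 14) hi=[25] (size 1, min 25) -> median=19.5

Answer: 19.5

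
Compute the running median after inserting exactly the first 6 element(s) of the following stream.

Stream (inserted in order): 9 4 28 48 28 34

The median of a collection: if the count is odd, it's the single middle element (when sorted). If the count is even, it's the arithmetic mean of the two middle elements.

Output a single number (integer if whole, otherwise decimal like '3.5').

Step 1: insert 9 -> lo=[9] (size 1, max 9) hi=[] (size 0) -> median=9
Step 2: insert 4 -> lo=[4] (size 1, max 4) hi=[9] (size 1, min 9) -> median=6.5
Step 3: insert 28 -> lo=[4, 9] (size 2, max 9) hi=[28] (size 1, min 28) -> median=9
Step 4: insert 48 -> lo=[4, 9] (size 2, max 9) hi=[28, 48] (size 2, min 28) -> median=18.5
Step 5: insert 28 -> lo=[4, 9, 28] (size 3, max 28) hi=[28, 48] (size 2, min 28) -> median=28
Step 6: insert 34 -> lo=[4, 9, 28] (size 3, max 28) hi=[28, 34, 48] (size 3, min 28) -> median=28

Answer: 28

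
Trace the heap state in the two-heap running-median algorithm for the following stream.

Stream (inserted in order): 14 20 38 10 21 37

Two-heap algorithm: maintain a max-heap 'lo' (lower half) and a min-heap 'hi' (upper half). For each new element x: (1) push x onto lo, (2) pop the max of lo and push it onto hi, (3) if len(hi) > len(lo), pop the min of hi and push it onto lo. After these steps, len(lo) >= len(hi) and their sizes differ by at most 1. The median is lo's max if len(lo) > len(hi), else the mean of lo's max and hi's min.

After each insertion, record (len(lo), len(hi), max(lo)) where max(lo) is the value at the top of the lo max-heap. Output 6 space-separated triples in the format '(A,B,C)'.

Step 1: insert 14 -> lo=[14] hi=[] -> (len(lo)=1, len(hi)=0, max(lo)=14)
Step 2: insert 20 -> lo=[14] hi=[20] -> (len(lo)=1, len(hi)=1, max(lo)=14)
Step 3: insert 38 -> lo=[14, 20] hi=[38] -> (len(lo)=2, len(hi)=1, max(lo)=20)
Step 4: insert 10 -> lo=[10, 14] hi=[20, 38] -> (len(lo)=2, len(hi)=2, max(lo)=14)
Step 5: insert 21 -> lo=[10, 14, 20] hi=[21, 38] -> (len(lo)=3, len(hi)=2, max(lo)=20)
Step 6: insert 37 -> lo=[10, 14, 20] hi=[21, 37, 38] -> (len(lo)=3, len(hi)=3, max(lo)=20)

Answer: (1,0,14) (1,1,14) (2,1,20) (2,2,14) (3,2,20) (3,3,20)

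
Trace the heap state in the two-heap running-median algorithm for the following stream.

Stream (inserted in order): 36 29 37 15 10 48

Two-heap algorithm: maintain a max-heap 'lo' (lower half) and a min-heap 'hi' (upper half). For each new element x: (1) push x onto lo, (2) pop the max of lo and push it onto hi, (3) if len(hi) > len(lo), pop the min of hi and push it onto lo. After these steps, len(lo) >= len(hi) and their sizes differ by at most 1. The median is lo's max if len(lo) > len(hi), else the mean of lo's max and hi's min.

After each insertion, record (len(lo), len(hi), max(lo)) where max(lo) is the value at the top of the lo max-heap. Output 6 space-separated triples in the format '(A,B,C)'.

Step 1: insert 36 -> lo=[36] hi=[] -> (len(lo)=1, len(hi)=0, max(lo)=36)
Step 2: insert 29 -> lo=[29] hi=[36] -> (len(lo)=1, len(hi)=1, max(lo)=29)
Step 3: insert 37 -> lo=[29, 36] hi=[37] -> (len(lo)=2, len(hi)=1, max(lo)=36)
Step 4: insert 15 -> lo=[15, 29] hi=[36, 37] -> (len(lo)=2, len(hi)=2, max(lo)=29)
Step 5: insert 10 -> lo=[10, 15, 29] hi=[36, 37] -> (len(lo)=3, len(hi)=2, max(lo)=29)
Step 6: insert 48 -> lo=[10, 15, 29] hi=[36, 37, 48] -> (len(lo)=3, len(hi)=3, max(lo)=29)

Answer: (1,0,36) (1,1,29) (2,1,36) (2,2,29) (3,2,29) (3,3,29)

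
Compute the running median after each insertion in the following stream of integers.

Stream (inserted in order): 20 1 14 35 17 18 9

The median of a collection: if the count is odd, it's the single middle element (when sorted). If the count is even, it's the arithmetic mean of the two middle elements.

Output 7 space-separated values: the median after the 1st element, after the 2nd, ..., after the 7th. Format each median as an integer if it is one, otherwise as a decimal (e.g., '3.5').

Step 1: insert 20 -> lo=[20] (size 1, max 20) hi=[] (size 0) -> median=20
Step 2: insert 1 -> lo=[1] (size 1, max 1) hi=[20] (size 1, min 20) -> median=10.5
Step 3: insert 14 -> lo=[1, 14] (size 2, max 14) hi=[20] (size 1, min 20) -> median=14
Step 4: insert 35 -> lo=[1, 14] (size 2, max 14) hi=[20, 35] (size 2, min 20) -> median=17
Step 5: insert 17 -> lo=[1, 14, 17] (size 3, max 17) hi=[20, 35] (size 2, min 20) -> median=17
Step 6: insert 18 -> lo=[1, 14, 17] (size 3, max 17) hi=[18, 20, 35] (size 3, min 18) -> median=17.5
Step 7: insert 9 -> lo=[1, 9, 14, 17] (size 4, max 17) hi=[18, 20, 35] (size 3, min 18) -> median=17

Answer: 20 10.5 14 17 17 17.5 17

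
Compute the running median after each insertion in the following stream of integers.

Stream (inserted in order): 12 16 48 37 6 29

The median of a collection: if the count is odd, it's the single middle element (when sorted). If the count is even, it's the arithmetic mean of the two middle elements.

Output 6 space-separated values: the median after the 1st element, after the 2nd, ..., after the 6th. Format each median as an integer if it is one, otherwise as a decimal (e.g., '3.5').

Answer: 12 14 16 26.5 16 22.5

Derivation:
Step 1: insert 12 -> lo=[12] (size 1, max 12) hi=[] (size 0) -> median=12
Step 2: insert 16 -> lo=[12] (size 1, max 12) hi=[16] (size 1, min 16) -> median=14
Step 3: insert 48 -> lo=[12, 16] (size 2, max 16) hi=[48] (size 1, min 48) -> median=16
Step 4: insert 37 -> lo=[12, 16] (size 2, max 16) hi=[37, 48] (size 2, min 37) -> median=26.5
Step 5: insert 6 -> lo=[6, 12, 16] (size 3, max 16) hi=[37, 48] (size 2, min 37) -> median=16
Step 6: insert 29 -> lo=[6, 12, 16] (size 3, max 16) hi=[29, 37, 48] (size 3, min 29) -> median=22.5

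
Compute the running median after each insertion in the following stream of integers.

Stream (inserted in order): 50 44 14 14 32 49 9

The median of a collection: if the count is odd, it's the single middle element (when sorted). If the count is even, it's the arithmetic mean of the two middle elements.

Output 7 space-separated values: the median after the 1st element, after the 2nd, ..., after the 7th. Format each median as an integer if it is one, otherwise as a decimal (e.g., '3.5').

Answer: 50 47 44 29 32 38 32

Derivation:
Step 1: insert 50 -> lo=[50] (size 1, max 50) hi=[] (size 0) -> median=50
Step 2: insert 44 -> lo=[44] (size 1, max 44) hi=[50] (size 1, min 50) -> median=47
Step 3: insert 14 -> lo=[14, 44] (size 2, max 44) hi=[50] (size 1, min 50) -> median=44
Step 4: insert 14 -> lo=[14, 14] (size 2, max 14) hi=[44, 50] (size 2, min 44) -> median=29
Step 5: insert 32 -> lo=[14, 14, 32] (size 3, max 32) hi=[44, 50] (size 2, min 44) -> median=32
Step 6: insert 49 -> lo=[14, 14, 32] (size 3, max 32) hi=[44, 49, 50] (size 3, min 44) -> median=38
Step 7: insert 9 -> lo=[9, 14, 14, 32] (size 4, max 32) hi=[44, 49, 50] (size 3, min 44) -> median=32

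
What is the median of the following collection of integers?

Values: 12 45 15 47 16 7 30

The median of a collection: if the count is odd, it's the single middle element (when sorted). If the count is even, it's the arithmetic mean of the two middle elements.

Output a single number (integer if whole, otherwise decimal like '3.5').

Step 1: insert 12 -> lo=[12] (size 1, max 12) hi=[] (size 0) -> median=12
Step 2: insert 45 -> lo=[12] (size 1, max 12) hi=[45] (size 1, min 45) -> median=28.5
Step 3: insert 15 -> lo=[12, 15] (size 2, max 15) hi=[45] (size 1, min 45) -> median=15
Step 4: insert 47 -> lo=[12, 15] (size 2, max 15) hi=[45, 47] (size 2, min 45) -> median=30
Step 5: insert 16 -> lo=[12, 15, 16] (size 3, max 16) hi=[45, 47] (size 2, min 45) -> median=16
Step 6: insert 7 -> lo=[7, 12, 15] (size 3, max 15) hi=[16, 45, 47] (size 3, min 16) -> median=15.5
Step 7: insert 30 -> lo=[7, 12, 15, 16] (size 4, max 16) hi=[30, 45, 47] (size 3, min 30) -> median=16

Answer: 16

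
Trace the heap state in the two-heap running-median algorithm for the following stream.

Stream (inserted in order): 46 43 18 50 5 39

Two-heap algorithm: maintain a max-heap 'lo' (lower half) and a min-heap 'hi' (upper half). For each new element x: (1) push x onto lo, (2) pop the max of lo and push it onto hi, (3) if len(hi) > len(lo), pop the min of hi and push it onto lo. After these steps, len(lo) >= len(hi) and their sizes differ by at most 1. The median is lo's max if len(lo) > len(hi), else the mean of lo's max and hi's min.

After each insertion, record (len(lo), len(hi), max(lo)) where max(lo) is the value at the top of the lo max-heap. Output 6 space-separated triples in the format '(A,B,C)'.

Answer: (1,0,46) (1,1,43) (2,1,43) (2,2,43) (3,2,43) (3,3,39)

Derivation:
Step 1: insert 46 -> lo=[46] hi=[] -> (len(lo)=1, len(hi)=0, max(lo)=46)
Step 2: insert 43 -> lo=[43] hi=[46] -> (len(lo)=1, len(hi)=1, max(lo)=43)
Step 3: insert 18 -> lo=[18, 43] hi=[46] -> (len(lo)=2, len(hi)=1, max(lo)=43)
Step 4: insert 50 -> lo=[18, 43] hi=[46, 50] -> (len(lo)=2, len(hi)=2, max(lo)=43)
Step 5: insert 5 -> lo=[5, 18, 43] hi=[46, 50] -> (len(lo)=3, len(hi)=2, max(lo)=43)
Step 6: insert 39 -> lo=[5, 18, 39] hi=[43, 46, 50] -> (len(lo)=3, len(hi)=3, max(lo)=39)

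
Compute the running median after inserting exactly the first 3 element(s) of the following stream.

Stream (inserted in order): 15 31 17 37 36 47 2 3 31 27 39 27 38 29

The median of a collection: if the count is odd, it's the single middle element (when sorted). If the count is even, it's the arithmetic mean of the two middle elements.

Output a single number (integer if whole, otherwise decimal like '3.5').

Answer: 17

Derivation:
Step 1: insert 15 -> lo=[15] (size 1, max 15) hi=[] (size 0) -> median=15
Step 2: insert 31 -> lo=[15] (size 1, max 15) hi=[31] (size 1, min 31) -> median=23
Step 3: insert 17 -> lo=[15, 17] (size 2, max 17) hi=[31] (size 1, min 31) -> median=17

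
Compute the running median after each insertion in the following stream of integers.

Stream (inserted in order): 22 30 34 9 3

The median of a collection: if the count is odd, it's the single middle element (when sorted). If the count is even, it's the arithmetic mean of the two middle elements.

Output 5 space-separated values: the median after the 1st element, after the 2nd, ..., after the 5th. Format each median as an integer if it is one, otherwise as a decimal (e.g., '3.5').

Step 1: insert 22 -> lo=[22] (size 1, max 22) hi=[] (size 0) -> median=22
Step 2: insert 30 -> lo=[22] (size 1, max 22) hi=[30] (size 1, min 30) -> median=26
Step 3: insert 34 -> lo=[22, 30] (size 2, max 30) hi=[34] (size 1, min 34) -> median=30
Step 4: insert 9 -> lo=[9, 22] (size 2, max 22) hi=[30, 34] (size 2, min 30) -> median=26
Step 5: insert 3 -> lo=[3, 9, 22] (size 3, max 22) hi=[30, 34] (size 2, min 30) -> median=22

Answer: 22 26 30 26 22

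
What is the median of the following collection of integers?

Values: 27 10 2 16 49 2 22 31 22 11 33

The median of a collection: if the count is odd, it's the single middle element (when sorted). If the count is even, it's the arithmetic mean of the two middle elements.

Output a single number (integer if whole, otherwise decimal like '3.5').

Step 1: insert 27 -> lo=[27] (size 1, max 27) hi=[] (size 0) -> median=27
Step 2: insert 10 -> lo=[10] (size 1, max 10) hi=[27] (size 1, min 27) -> median=18.5
Step 3: insert 2 -> lo=[2, 10] (size 2, max 10) hi=[27] (size 1, min 27) -> median=10
Step 4: insert 16 -> lo=[2, 10] (size 2, max 10) hi=[16, 27] (size 2, min 16) -> median=13
Step 5: insert 49 -> lo=[2, 10, 16] (size 3, max 16) hi=[27, 49] (size 2, min 27) -> median=16
Step 6: insert 2 -> lo=[2, 2, 10] (size 3, max 10) hi=[16, 27, 49] (size 3, min 16) -> median=13
Step 7: insert 22 -> lo=[2, 2, 10, 16] (size 4, max 16) hi=[22, 27, 49] (size 3, min 22) -> median=16
Step 8: insert 31 -> lo=[2, 2, 10, 16] (size 4, max 16) hi=[22, 27, 31, 49] (size 4, min 22) -> median=19
Step 9: insert 22 -> lo=[2, 2, 10, 16, 22] (size 5, max 22) hi=[22, 27, 31, 49] (size 4, min 22) -> median=22
Step 10: insert 11 -> lo=[2, 2, 10, 11, 16] (size 5, max 16) hi=[22, 22, 27, 31, 49] (size 5, min 22) -> median=19
Step 11: insert 33 -> lo=[2, 2, 10, 11, 16, 22] (size 6, max 22) hi=[22, 27, 31, 33, 49] (size 5, min 22) -> median=22

Answer: 22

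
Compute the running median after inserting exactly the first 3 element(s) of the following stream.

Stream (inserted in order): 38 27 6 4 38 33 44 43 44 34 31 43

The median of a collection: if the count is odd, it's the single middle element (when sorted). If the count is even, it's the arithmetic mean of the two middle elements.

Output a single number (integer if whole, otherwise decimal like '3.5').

Answer: 27

Derivation:
Step 1: insert 38 -> lo=[38] (size 1, max 38) hi=[] (size 0) -> median=38
Step 2: insert 27 -> lo=[27] (size 1, max 27) hi=[38] (size 1, min 38) -> median=32.5
Step 3: insert 6 -> lo=[6, 27] (size 2, max 27) hi=[38] (size 1, min 38) -> median=27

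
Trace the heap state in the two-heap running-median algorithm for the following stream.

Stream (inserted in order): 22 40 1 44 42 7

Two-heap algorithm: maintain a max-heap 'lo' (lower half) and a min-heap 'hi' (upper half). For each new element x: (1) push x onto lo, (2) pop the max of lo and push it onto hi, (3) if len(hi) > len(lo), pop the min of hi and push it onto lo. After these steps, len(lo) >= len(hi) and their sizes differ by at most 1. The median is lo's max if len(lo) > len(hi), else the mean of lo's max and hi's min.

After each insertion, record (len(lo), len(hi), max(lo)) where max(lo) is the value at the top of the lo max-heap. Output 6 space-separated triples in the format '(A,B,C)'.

Answer: (1,0,22) (1,1,22) (2,1,22) (2,2,22) (3,2,40) (3,3,22)

Derivation:
Step 1: insert 22 -> lo=[22] hi=[] -> (len(lo)=1, len(hi)=0, max(lo)=22)
Step 2: insert 40 -> lo=[22] hi=[40] -> (len(lo)=1, len(hi)=1, max(lo)=22)
Step 3: insert 1 -> lo=[1, 22] hi=[40] -> (len(lo)=2, len(hi)=1, max(lo)=22)
Step 4: insert 44 -> lo=[1, 22] hi=[40, 44] -> (len(lo)=2, len(hi)=2, max(lo)=22)
Step 5: insert 42 -> lo=[1, 22, 40] hi=[42, 44] -> (len(lo)=3, len(hi)=2, max(lo)=40)
Step 6: insert 7 -> lo=[1, 7, 22] hi=[40, 42, 44] -> (len(lo)=3, len(hi)=3, max(lo)=22)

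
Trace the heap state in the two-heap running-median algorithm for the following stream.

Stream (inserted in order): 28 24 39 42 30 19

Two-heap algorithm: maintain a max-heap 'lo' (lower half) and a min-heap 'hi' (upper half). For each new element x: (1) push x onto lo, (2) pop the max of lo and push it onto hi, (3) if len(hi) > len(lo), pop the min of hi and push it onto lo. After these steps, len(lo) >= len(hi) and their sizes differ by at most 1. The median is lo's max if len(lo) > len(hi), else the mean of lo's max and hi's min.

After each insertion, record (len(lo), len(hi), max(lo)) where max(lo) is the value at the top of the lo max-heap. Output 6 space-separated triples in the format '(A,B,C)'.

Answer: (1,0,28) (1,1,24) (2,1,28) (2,2,28) (3,2,30) (3,3,28)

Derivation:
Step 1: insert 28 -> lo=[28] hi=[] -> (len(lo)=1, len(hi)=0, max(lo)=28)
Step 2: insert 24 -> lo=[24] hi=[28] -> (len(lo)=1, len(hi)=1, max(lo)=24)
Step 3: insert 39 -> lo=[24, 28] hi=[39] -> (len(lo)=2, len(hi)=1, max(lo)=28)
Step 4: insert 42 -> lo=[24, 28] hi=[39, 42] -> (len(lo)=2, len(hi)=2, max(lo)=28)
Step 5: insert 30 -> lo=[24, 28, 30] hi=[39, 42] -> (len(lo)=3, len(hi)=2, max(lo)=30)
Step 6: insert 19 -> lo=[19, 24, 28] hi=[30, 39, 42] -> (len(lo)=3, len(hi)=3, max(lo)=28)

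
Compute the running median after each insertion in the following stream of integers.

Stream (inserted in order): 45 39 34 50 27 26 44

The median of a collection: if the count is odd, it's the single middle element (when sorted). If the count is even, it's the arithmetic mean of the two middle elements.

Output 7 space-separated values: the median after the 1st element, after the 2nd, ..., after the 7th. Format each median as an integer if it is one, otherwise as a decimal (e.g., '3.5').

Answer: 45 42 39 42 39 36.5 39

Derivation:
Step 1: insert 45 -> lo=[45] (size 1, max 45) hi=[] (size 0) -> median=45
Step 2: insert 39 -> lo=[39] (size 1, max 39) hi=[45] (size 1, min 45) -> median=42
Step 3: insert 34 -> lo=[34, 39] (size 2, max 39) hi=[45] (size 1, min 45) -> median=39
Step 4: insert 50 -> lo=[34, 39] (size 2, max 39) hi=[45, 50] (size 2, min 45) -> median=42
Step 5: insert 27 -> lo=[27, 34, 39] (size 3, max 39) hi=[45, 50] (size 2, min 45) -> median=39
Step 6: insert 26 -> lo=[26, 27, 34] (size 3, max 34) hi=[39, 45, 50] (size 3, min 39) -> median=36.5
Step 7: insert 44 -> lo=[26, 27, 34, 39] (size 4, max 39) hi=[44, 45, 50] (size 3, min 44) -> median=39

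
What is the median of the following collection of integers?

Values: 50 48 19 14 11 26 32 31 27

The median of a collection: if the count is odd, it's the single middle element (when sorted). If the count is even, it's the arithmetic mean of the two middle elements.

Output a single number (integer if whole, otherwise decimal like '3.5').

Step 1: insert 50 -> lo=[50] (size 1, max 50) hi=[] (size 0) -> median=50
Step 2: insert 48 -> lo=[48] (size 1, max 48) hi=[50] (size 1, min 50) -> median=49
Step 3: insert 19 -> lo=[19, 48] (size 2, max 48) hi=[50] (size 1, min 50) -> median=48
Step 4: insert 14 -> lo=[14, 19] (size 2, max 19) hi=[48, 50] (size 2, min 48) -> median=33.5
Step 5: insert 11 -> lo=[11, 14, 19] (size 3, max 19) hi=[48, 50] (size 2, min 48) -> median=19
Step 6: insert 26 -> lo=[11, 14, 19] (size 3, max 19) hi=[26, 48, 50] (size 3, min 26) -> median=22.5
Step 7: insert 32 -> lo=[11, 14, 19, 26] (size 4, max 26) hi=[32, 48, 50] (size 3, min 32) -> median=26
Step 8: insert 31 -> lo=[11, 14, 19, 26] (size 4, max 26) hi=[31, 32, 48, 50] (size 4, min 31) -> median=28.5
Step 9: insert 27 -> lo=[11, 14, 19, 26, 27] (size 5, max 27) hi=[31, 32, 48, 50] (size 4, min 31) -> median=27

Answer: 27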